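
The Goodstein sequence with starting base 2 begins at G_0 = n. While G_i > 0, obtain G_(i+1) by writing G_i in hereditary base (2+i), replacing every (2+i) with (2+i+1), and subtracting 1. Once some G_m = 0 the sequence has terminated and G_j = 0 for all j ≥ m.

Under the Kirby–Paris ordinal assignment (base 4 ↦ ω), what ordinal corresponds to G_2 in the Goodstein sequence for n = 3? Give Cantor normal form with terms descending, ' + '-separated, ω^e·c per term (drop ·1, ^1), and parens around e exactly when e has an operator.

(0) 3|_2 = 2 + 1 ↦ 3 + 1|_3 = 4 ⇒ 3
(1) 3|_3 = 3 ↦ 4|_4 = 4 ⇒ 3
(2) 3|_4 = 3 ↦ 3|_5 = 3 ⇒ 2

3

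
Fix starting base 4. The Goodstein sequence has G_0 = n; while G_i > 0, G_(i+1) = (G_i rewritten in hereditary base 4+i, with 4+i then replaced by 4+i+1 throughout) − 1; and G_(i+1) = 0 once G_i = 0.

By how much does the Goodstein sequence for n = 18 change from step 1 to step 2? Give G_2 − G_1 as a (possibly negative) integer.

step 0: 18 = 4^2 + 2; sub 5 for 4: 5^2 + 2; = 27; G_1 = 27−1 = 26
step 1: 26 = 5^2 + 1; sub 6 for 5: 6^2 + 1; = 37; G_2 = 37−1 = 36

10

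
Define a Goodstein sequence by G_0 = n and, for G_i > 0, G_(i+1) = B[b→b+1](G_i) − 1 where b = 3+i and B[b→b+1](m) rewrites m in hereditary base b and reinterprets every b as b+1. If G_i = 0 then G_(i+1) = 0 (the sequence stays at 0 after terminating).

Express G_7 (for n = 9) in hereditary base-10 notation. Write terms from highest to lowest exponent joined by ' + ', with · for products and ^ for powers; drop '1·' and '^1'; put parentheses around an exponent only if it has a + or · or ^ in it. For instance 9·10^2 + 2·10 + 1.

2·10 + 5

base 3: 9 = 3^2; at 4: 4^2 = 16; next = 15
base 4: 15 = 3·4 + 3; at 5: 3·5 + 3 = 18; next = 17
base 5: 17 = 3·5 + 2; at 6: 3·6 + 2 = 20; next = 19
base 6: 19 = 3·6 + 1; at 7: 3·7 + 1 = 22; next = 21
base 7: 21 = 3·7; at 8: 3·8 = 24; next = 23
base 8: 23 = 2·8 + 7; at 9: 2·9 + 7 = 25; next = 24
base 9: 24 = 2·9 + 6; at 10: 2·10 + 6 = 26; next = 25
base 10: 25 = 2·10 + 5; at 11: 2·11 + 5 = 27; next = 26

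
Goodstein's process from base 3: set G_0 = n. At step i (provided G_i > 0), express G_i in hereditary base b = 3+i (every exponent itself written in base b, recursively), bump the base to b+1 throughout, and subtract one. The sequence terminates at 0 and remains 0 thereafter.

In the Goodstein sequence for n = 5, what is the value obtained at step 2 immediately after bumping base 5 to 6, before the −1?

6

base 3: 5 = 3 + 2; at 4: 4 + 2 = 6; next = 5
base 4: 5 = 4 + 1; at 5: 5 + 1 = 6; next = 5
base 5: 5 = 5; at 6: 6 = 6; next = 5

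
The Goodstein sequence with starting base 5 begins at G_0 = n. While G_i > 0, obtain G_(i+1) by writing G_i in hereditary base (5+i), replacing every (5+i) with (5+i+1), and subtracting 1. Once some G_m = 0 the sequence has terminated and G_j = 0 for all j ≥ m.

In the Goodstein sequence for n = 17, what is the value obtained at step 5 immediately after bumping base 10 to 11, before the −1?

step 0: 17 = 3·5 + 2; sub 6 for 5: 3·6 + 2; = 20; G_1 = 20−1 = 19
step 1: 19 = 3·6 + 1; sub 7 for 6: 3·7 + 1; = 22; G_2 = 22−1 = 21
step 2: 21 = 3·7; sub 8 for 7: 3·8; = 24; G_3 = 24−1 = 23
step 3: 23 = 2·8 + 7; sub 9 for 8: 2·9 + 7; = 25; G_4 = 25−1 = 24
step 4: 24 = 2·9 + 6; sub 10 for 9: 2·10 + 6; = 26; G_5 = 26−1 = 25
step 5: 25 = 2·10 + 5; sub 11 for 10: 2·11 + 5; = 27; G_6 = 27−1 = 26

27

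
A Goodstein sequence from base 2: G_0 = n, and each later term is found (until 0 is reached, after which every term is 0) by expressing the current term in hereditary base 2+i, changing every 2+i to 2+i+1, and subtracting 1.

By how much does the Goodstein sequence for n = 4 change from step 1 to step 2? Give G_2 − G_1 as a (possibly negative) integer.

i=0: 4 = 2^2 (b=2); 2→3: 3^3 = 27; 27−1 = 26
i=1: 26 = 2·3^2 + 2·3 + 2 (b=3); 3→4: 2·4^2 + 2·4 + 2 = 42; 42−1 = 41

15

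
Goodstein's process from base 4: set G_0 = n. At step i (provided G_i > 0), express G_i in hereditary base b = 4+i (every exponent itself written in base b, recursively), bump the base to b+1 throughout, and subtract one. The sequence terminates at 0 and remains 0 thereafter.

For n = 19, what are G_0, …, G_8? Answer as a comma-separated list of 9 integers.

(0) 19|_4 = 4^2 + 3 ↦ 5^2 + 3|_5 = 28 ⇒ 27
(1) 27|_5 = 5^2 + 2 ↦ 6^2 + 2|_6 = 38 ⇒ 37
(2) 37|_6 = 6^2 + 1 ↦ 7^2 + 1|_7 = 50 ⇒ 49
(3) 49|_7 = 7^2 ↦ 8^2|_8 = 64 ⇒ 63
(4) 63|_8 = 7·8 + 7 ↦ 7·9 + 7|_9 = 70 ⇒ 69
(5) 69|_9 = 7·9 + 6 ↦ 7·10 + 6|_10 = 76 ⇒ 75
(6) 75|_10 = 7·10 + 5 ↦ 7·11 + 5|_11 = 82 ⇒ 81
(7) 81|_11 = 7·11 + 4 ↦ 7·12 + 4|_12 = 88 ⇒ 87

19, 27, 37, 49, 63, 69, 75, 81, 87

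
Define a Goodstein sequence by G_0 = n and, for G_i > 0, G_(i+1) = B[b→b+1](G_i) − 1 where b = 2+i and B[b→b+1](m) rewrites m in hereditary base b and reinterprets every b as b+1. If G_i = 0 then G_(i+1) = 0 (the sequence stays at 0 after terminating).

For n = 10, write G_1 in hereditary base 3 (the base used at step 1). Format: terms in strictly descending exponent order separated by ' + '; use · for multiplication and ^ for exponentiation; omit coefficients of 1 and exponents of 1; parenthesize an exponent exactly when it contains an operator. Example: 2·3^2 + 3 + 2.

3^(3 + 1) + 2

[0] 10 ≡ 2^(2 + 1) + 2 (base 2). Lift 3: 84. −1: 83.
[1] 83 ≡ 3^(3 + 1) + 2 (base 3). Lift 4: 1026. −1: 1025.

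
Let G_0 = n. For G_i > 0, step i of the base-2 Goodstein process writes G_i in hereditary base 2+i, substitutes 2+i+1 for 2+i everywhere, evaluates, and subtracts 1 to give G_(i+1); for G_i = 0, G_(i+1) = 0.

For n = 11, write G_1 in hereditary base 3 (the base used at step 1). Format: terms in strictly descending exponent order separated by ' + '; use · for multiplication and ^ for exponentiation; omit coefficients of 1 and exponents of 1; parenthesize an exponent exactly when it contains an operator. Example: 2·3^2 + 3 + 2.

(0) 11|_2 = 2^(2 + 1) + 2 + 1 ↦ 3^(3 + 1) + 3 + 1|_3 = 85 ⇒ 84
(1) 84|_3 = 3^(3 + 1) + 3 ↦ 4^(4 + 1) + 4|_4 = 1028 ⇒ 1027

3^(3 + 1) + 3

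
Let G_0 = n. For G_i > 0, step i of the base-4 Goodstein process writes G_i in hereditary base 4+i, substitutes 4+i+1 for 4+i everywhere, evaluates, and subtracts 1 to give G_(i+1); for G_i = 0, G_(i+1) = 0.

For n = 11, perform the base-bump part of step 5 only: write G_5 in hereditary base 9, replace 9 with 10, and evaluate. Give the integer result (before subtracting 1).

(0) 11|_4 = 2·4 + 3 ↦ 2·5 + 3|_5 = 13 ⇒ 12
(1) 12|_5 = 2·5 + 2 ↦ 2·6 + 2|_6 = 14 ⇒ 13
(2) 13|_6 = 2·6 + 1 ↦ 2·7 + 1|_7 = 15 ⇒ 14
(3) 14|_7 = 2·7 ↦ 2·8|_8 = 16 ⇒ 15
(4) 15|_8 = 8 + 7 ↦ 9 + 7|_9 = 16 ⇒ 15
(5) 15|_9 = 9 + 6 ↦ 10 + 6|_10 = 16 ⇒ 15

16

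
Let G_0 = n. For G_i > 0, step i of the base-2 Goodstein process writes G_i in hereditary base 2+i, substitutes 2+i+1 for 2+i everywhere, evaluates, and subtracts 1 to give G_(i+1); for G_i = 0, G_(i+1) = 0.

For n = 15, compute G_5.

step 0: 15 = 2^(2 + 1) + 2^2 + 2 + 1; sub 3 for 2: 3^(3 + 1) + 3^3 + 3 + 1; = 112; G_1 = 112−1 = 111
step 1: 111 = 3^(3 + 1) + 3^3 + 3; sub 4 for 3: 4^(4 + 1) + 4^4 + 4; = 1284; G_2 = 1284−1 = 1283
step 2: 1283 = 4^(4 + 1) + 4^4 + 3; sub 5 for 4: 5^(5 + 1) + 5^5 + 3; = 18753; G_3 = 18753−1 = 18752
step 3: 18752 = 5^(5 + 1) + 5^5 + 2; sub 6 for 5: 6^(6 + 1) + 6^6 + 2; = 326594; G_4 = 326594−1 = 326593
step 4: 326593 = 6^(6 + 1) + 6^6 + 1; sub 7 for 6: 7^(7 + 1) + 7^7 + 1; = 6588345; G_5 = 6588345−1 = 6588344
step 5: 6588344 = 7^(7 + 1) + 7^7; sub 8 for 7: 8^(8 + 1) + 8^8; = 150994944; G_6 = 150994944−1 = 150994943

6588344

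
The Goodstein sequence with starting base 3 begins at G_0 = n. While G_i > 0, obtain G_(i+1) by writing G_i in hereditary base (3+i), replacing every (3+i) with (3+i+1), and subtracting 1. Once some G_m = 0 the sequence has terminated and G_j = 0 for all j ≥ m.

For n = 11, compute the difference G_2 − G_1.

G_0=11  [base 3] 3^2 + 2  →[3↦4]→  4^2 + 2 = 18  −1 ⇒ G_1=17
G_1=17  [base 4] 4^2 + 1  →[4↦5]→  5^2 + 1 = 26  −1 ⇒ G_2=25

8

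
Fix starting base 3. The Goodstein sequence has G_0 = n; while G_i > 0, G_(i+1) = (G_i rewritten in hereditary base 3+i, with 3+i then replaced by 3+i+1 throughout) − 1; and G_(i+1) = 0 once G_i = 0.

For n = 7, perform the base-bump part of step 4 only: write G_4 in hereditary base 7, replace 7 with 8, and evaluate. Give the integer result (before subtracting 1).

10

step 0: 7 = 2·3 + 1; sub 4 for 3: 2·4 + 1; = 9; G_1 = 9−1 = 8
step 1: 8 = 2·4; sub 5 for 4: 2·5; = 10; G_2 = 10−1 = 9
step 2: 9 = 5 + 4; sub 6 for 5: 6 + 4; = 10; G_3 = 10−1 = 9
step 3: 9 = 6 + 3; sub 7 for 6: 7 + 3; = 10; G_4 = 10−1 = 9
step 4: 9 = 7 + 2; sub 8 for 7: 8 + 2; = 10; G_5 = 10−1 = 9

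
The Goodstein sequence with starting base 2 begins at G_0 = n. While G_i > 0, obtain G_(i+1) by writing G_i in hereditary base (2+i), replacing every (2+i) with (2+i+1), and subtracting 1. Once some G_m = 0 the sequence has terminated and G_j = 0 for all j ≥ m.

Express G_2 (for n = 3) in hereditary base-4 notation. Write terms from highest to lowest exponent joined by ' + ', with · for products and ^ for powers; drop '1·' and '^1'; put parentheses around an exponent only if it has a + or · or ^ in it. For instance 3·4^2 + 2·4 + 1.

3 —HB2→ 2 + 1 —bump→ 3 + 1 = 4 —(−1)→ 3
3 —HB3→ 3 —bump→ 4 = 4 —(−1)→ 3
3 —HB4→ 3 —bump→ 3 = 3 —(−1)→ 2

3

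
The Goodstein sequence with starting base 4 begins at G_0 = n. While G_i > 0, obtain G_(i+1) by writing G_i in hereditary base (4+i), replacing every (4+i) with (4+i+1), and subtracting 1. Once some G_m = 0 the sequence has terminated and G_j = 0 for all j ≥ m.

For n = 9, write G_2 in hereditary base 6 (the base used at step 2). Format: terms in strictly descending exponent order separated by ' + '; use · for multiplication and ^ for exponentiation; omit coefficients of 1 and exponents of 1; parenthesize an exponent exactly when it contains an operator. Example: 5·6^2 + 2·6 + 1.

6 + 5

(0) 9|_4 = 2·4 + 1 ↦ 2·5 + 1|_5 = 11 ⇒ 10
(1) 10|_5 = 2·5 ↦ 2·6|_6 = 12 ⇒ 11
(2) 11|_6 = 6 + 5 ↦ 7 + 5|_7 = 12 ⇒ 11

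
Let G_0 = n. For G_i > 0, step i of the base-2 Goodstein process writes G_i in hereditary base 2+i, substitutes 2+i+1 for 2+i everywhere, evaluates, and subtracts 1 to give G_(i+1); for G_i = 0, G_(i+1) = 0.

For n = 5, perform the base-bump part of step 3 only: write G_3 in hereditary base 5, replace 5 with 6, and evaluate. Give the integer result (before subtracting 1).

776

G_0 = 5. HB_2(5) = 2^2 + 1. Bump = 28. G_1 = 27.
G_1 = 27. HB_3(27) = 3^3. Bump = 256. G_2 = 255.
G_2 = 255. HB_4(255) = 3·4^3 + 3·4^2 + 3·4 + 3. Bump = 468. G_3 = 467.
G_3 = 467. HB_5(467) = 3·5^3 + 3·5^2 + 3·5 + 2. Bump = 776. G_4 = 775.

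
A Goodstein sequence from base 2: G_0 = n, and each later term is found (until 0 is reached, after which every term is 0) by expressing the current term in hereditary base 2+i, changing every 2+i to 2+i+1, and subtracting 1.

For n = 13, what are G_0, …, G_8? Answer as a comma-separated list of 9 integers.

G_0 = 13. HB_2(13) = 2^(2 + 1) + 2^2 + 1. Bump = 109. G_1 = 108.
G_1 = 108. HB_3(108) = 3^(3 + 1) + 3^3. Bump = 1280. G_2 = 1279.
G_2 = 1279. HB_4(1279) = 4^(4 + 1) + 3·4^3 + 3·4^2 + 3·4 + 3. Bump = 16093. G_3 = 16092.
G_3 = 16092. HB_5(16092) = 5^(5 + 1) + 3·5^3 + 3·5^2 + 3·5 + 2. Bump = 280712. G_4 = 280711.
G_4 = 280711. HB_6(280711) = 6^(6 + 1) + 3·6^3 + 3·6^2 + 3·6 + 1. Bump = 5765999. G_5 = 5765998.
G_5 = 5765998. HB_7(5765998) = 7^(7 + 1) + 3·7^3 + 3·7^2 + 3·7. Bump = 134219480. G_6 = 134219479.
G_6 = 134219479. HB_8(134219479) = 8^(8 + 1) + 3·8^3 + 3·8^2 + 2·8 + 7. Bump = 3486786856. G_7 = 3486786855.
G_7 = 3486786855. HB_9(3486786855) = 9^(9 + 1) + 3·9^3 + 3·9^2 + 2·9 + 6. Bump = 100000003326. G_8 = 100000003325.

13, 108, 1279, 16092, 280711, 5765998, 134219479, 3486786855, 100000003325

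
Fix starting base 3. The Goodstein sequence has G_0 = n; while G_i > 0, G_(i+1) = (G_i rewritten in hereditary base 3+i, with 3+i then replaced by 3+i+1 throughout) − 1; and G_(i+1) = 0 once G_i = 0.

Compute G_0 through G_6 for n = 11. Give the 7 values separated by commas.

11, 17, 25, 35, 39, 43, 47

[0] 11 ≡ 3^2 + 2 (base 3). Lift 4: 18. −1: 17.
[1] 17 ≡ 4^2 + 1 (base 4). Lift 5: 26. −1: 25.
[2] 25 ≡ 5^2 (base 5). Lift 6: 36. −1: 35.
[3] 35 ≡ 5·6 + 5 (base 6). Lift 7: 40. −1: 39.
[4] 39 ≡ 5·7 + 4 (base 7). Lift 8: 44. −1: 43.
[5] 43 ≡ 5·8 + 3 (base 8). Lift 9: 48. −1: 47.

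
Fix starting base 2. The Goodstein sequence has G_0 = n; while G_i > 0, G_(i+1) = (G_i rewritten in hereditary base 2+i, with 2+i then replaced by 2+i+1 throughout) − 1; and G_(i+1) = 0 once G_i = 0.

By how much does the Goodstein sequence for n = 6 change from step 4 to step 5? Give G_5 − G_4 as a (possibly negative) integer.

51384

[0] 6 ≡ 2^2 + 2 (base 2). Lift 3: 30. −1: 29.
[1] 29 ≡ 3^3 + 2 (base 3). Lift 4: 258. −1: 257.
[2] 257 ≡ 4^4 + 1 (base 4). Lift 5: 3126. −1: 3125.
[3] 3125 ≡ 5^5 (base 5). Lift 6: 46656. −1: 46655.
[4] 46655 ≡ 5·6^5 + 5·6^4 + 5·6^3 + 5·6^2 + 5·6 + 5 (base 6). Lift 7: 98040. −1: 98039.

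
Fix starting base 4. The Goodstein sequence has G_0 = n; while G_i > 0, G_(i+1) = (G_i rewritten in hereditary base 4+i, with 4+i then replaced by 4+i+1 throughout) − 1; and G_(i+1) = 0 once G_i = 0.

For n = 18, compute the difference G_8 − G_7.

5

step 0: 18 = 4^2 + 2; sub 5 for 4: 5^2 + 2; = 27; G_1 = 27−1 = 26
step 1: 26 = 5^2 + 1; sub 6 for 5: 6^2 + 1; = 37; G_2 = 37−1 = 36
step 2: 36 = 6^2; sub 7 for 6: 7^2; = 49; G_3 = 49−1 = 48
step 3: 48 = 6·7 + 6; sub 8 for 7: 6·8 + 6; = 54; G_4 = 54−1 = 53
step 4: 53 = 6·8 + 5; sub 9 for 8: 6·9 + 5; = 59; G_5 = 59−1 = 58
step 5: 58 = 6·9 + 4; sub 10 for 9: 6·10 + 4; = 64; G_6 = 64−1 = 63
step 6: 63 = 6·10 + 3; sub 11 for 10: 6·11 + 3; = 69; G_7 = 69−1 = 68
step 7: 68 = 6·11 + 2; sub 12 for 11: 6·12 + 2; = 74; G_8 = 74−1 = 73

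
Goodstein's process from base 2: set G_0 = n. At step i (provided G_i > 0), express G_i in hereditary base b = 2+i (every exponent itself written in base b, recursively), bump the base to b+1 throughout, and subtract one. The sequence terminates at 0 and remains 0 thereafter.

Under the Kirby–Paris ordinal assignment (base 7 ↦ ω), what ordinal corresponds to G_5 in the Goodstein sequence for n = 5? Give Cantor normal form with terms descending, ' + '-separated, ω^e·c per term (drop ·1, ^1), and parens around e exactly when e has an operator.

ω^3·3 + ω^2·3 + ω·3

[0] 5 ≡ 2^2 + 1 (base 2). Lift 3: 28. −1: 27.
[1] 27 ≡ 3^3 (base 3). Lift 4: 256. −1: 255.
[2] 255 ≡ 3·4^3 + 3·4^2 + 3·4 + 3 (base 4). Lift 5: 468. −1: 467.
[3] 467 ≡ 3·5^3 + 3·5^2 + 3·5 + 2 (base 5). Lift 6: 776. −1: 775.
[4] 775 ≡ 3·6^3 + 3·6^2 + 3·6 + 1 (base 6). Lift 7: 1198. −1: 1197.
[5] 1197 ≡ 3·7^3 + 3·7^2 + 3·7 (base 7). Lift 8: 1752. −1: 1751.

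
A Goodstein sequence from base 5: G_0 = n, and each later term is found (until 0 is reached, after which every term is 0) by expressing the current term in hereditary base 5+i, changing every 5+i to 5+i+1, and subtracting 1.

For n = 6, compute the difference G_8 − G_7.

[0] 6 ≡ 5 + 1 (base 5). Lift 6: 7. −1: 6.
[1] 6 ≡ 6 (base 6). Lift 7: 7. −1: 6.
[2] 6 ≡ 6 (base 7). Lift 8: 6. −1: 5.
[3] 5 ≡ 5 (base 8). Lift 9: 5. −1: 4.
[4] 4 ≡ 4 (base 9). Lift 10: 4. −1: 3.
[5] 3 ≡ 3 (base 10). Lift 11: 3. −1: 2.
[6] 2 ≡ 2 (base 11). Lift 12: 2. −1: 1.
[7] 1 ≡ 1 (base 12). Lift 13: 1. −1: 0.

-1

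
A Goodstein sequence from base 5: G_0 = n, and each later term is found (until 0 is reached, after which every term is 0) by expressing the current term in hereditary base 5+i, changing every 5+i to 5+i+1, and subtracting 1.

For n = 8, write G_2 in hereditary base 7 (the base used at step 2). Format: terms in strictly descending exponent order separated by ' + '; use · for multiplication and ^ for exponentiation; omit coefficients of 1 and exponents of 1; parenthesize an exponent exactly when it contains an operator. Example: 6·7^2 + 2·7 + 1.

step 0: 8 = 5 + 3; sub 6 for 5: 6 + 3; = 9; G_1 = 9−1 = 8
step 1: 8 = 6 + 2; sub 7 for 6: 7 + 2; = 9; G_2 = 9−1 = 8

7 + 1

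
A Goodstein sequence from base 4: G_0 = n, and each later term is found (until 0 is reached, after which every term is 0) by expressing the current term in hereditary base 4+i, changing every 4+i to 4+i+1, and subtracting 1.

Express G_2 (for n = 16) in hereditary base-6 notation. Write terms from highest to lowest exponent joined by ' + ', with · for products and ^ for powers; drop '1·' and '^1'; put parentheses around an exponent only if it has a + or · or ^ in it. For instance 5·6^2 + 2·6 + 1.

4·6 + 3

base 4: 16 = 4^2; at 5: 5^2 = 25; next = 24
base 5: 24 = 4·5 + 4; at 6: 4·6 + 4 = 28; next = 27
base 6: 27 = 4·6 + 3; at 7: 4·7 + 3 = 31; next = 30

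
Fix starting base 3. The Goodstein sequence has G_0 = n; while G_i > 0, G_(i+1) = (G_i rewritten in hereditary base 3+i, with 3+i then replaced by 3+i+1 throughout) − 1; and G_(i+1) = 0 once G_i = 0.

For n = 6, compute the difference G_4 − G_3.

6 —HB3→ 2·3 —bump→ 2·4 = 8 —(−1)→ 7
7 —HB4→ 4 + 3 —bump→ 5 + 3 = 8 —(−1)→ 7
7 —HB5→ 5 + 2 —bump→ 6 + 2 = 8 —(−1)→ 7
7 —HB6→ 6 + 1 —bump→ 7 + 1 = 8 —(−1)→ 7

0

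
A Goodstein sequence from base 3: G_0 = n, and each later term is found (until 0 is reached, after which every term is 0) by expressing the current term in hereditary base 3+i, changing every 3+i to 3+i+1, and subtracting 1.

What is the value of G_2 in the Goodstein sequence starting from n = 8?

[0] 8 ≡ 2·3 + 2 (base 3). Lift 4: 10. −1: 9.
[1] 9 ≡ 2·4 + 1 (base 4). Lift 5: 11. −1: 10.
[2] 10 ≡ 2·5 (base 5). Lift 6: 12. −1: 11.

10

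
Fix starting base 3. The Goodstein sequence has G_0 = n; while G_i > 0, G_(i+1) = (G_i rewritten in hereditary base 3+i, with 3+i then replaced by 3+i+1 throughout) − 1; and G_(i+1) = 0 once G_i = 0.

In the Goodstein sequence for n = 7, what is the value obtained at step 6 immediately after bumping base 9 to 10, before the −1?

10

i=0: 7 = 2·3 + 1 (b=3); 3→4: 2·4 + 1 = 9; 9−1 = 8
i=1: 8 = 2·4 (b=4); 4→5: 2·5 = 10; 10−1 = 9
i=2: 9 = 5 + 4 (b=5); 5→6: 6 + 4 = 10; 10−1 = 9
i=3: 9 = 6 + 3 (b=6); 6→7: 7 + 3 = 10; 10−1 = 9
i=4: 9 = 7 + 2 (b=7); 7→8: 8 + 2 = 10; 10−1 = 9
i=5: 9 = 8 + 1 (b=8); 8→9: 9 + 1 = 10; 10−1 = 9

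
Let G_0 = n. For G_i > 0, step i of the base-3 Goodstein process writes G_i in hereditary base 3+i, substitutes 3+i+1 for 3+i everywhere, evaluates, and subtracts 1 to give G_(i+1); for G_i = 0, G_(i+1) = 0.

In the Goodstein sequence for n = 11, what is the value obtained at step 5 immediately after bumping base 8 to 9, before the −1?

48

G_0=11  [base 3] 3^2 + 2  →[3↦4]→  4^2 + 2 = 18  −1 ⇒ G_1=17
G_1=17  [base 4] 4^2 + 1  →[4↦5]→  5^2 + 1 = 26  −1 ⇒ G_2=25
G_2=25  [base 5] 5^2  →[5↦6]→  6^2 = 36  −1 ⇒ G_3=35
G_3=35  [base 6] 5·6 + 5  →[6↦7]→  5·7 + 5 = 40  −1 ⇒ G_4=39
G_4=39  [base 7] 5·7 + 4  →[7↦8]→  5·8 + 4 = 44  −1 ⇒ G_5=43
G_5=43  [base 8] 5·8 + 3  →[8↦9]→  5·9 + 3 = 48  −1 ⇒ G_6=47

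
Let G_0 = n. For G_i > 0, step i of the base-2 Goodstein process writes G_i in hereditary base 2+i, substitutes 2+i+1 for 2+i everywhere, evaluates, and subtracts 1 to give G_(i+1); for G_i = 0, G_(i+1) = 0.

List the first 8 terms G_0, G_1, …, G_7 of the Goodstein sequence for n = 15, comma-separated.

(0) 15|_2 = 2^(2 + 1) + 2^2 + 2 + 1 ↦ 3^(3 + 1) + 3^3 + 3 + 1|_3 = 112 ⇒ 111
(1) 111|_3 = 3^(3 + 1) + 3^3 + 3 ↦ 4^(4 + 1) + 4^4 + 4|_4 = 1284 ⇒ 1283
(2) 1283|_4 = 4^(4 + 1) + 4^4 + 3 ↦ 5^(5 + 1) + 5^5 + 3|_5 = 18753 ⇒ 18752
(3) 18752|_5 = 5^(5 + 1) + 5^5 + 2 ↦ 6^(6 + 1) + 6^6 + 2|_6 = 326594 ⇒ 326593
(4) 326593|_6 = 6^(6 + 1) + 6^6 + 1 ↦ 7^(7 + 1) + 7^7 + 1|_7 = 6588345 ⇒ 6588344
(5) 6588344|_7 = 7^(7 + 1) + 7^7 ↦ 8^(8 + 1) + 8^8|_8 = 150994944 ⇒ 150994943
(6) 150994943|_8 = 8^(8 + 1) + 7·8^7 + 7·8^6 + 7·8^5 + 7·8^4 + 7·8^3 + 7·8^2 + 7·8 + 7 ↦ 9^(9 + 1) + 7·9^7 + 7·9^6 + 7·9^5 + 7·9^4 + 7·9^3 + 7·9^2 + 7·9 + 7|_9 = 3524450281 ⇒ 3524450280

15, 111, 1283, 18752, 326593, 6588344, 150994943, 3524450280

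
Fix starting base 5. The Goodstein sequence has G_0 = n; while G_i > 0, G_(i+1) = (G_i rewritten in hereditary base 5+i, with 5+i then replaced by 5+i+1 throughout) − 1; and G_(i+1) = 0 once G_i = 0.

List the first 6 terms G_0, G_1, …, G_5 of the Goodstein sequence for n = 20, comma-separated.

20, 23, 25, 27, 29, 31

G_0 = 20. HB_5(20) = 4·5. Bump = 24. G_1 = 23.
G_1 = 23. HB_6(23) = 3·6 + 5. Bump = 26. G_2 = 25.
G_2 = 25. HB_7(25) = 3·7 + 4. Bump = 28. G_3 = 27.
G_3 = 27. HB_8(27) = 3·8 + 3. Bump = 30. G_4 = 29.
G_4 = 29. HB_9(29) = 3·9 + 2. Bump = 32. G_5 = 31.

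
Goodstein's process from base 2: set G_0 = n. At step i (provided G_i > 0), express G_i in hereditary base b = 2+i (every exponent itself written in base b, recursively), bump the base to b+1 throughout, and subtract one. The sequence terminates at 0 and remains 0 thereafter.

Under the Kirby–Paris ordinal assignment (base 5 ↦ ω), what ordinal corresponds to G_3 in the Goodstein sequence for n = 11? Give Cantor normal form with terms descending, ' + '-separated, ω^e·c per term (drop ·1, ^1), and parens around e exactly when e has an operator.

i=0: 11 = 2^(2 + 1) + 2 + 1 (b=2); 2→3: 3^(3 + 1) + 3 + 1 = 85; 85−1 = 84
i=1: 84 = 3^(3 + 1) + 3 (b=3); 3→4: 4^(4 + 1) + 4 = 1028; 1028−1 = 1027
i=2: 1027 = 4^(4 + 1) + 3 (b=4); 4→5: 5^(5 + 1) + 3 = 15628; 15628−1 = 15627
i=3: 15627 = 5^(5 + 1) + 2 (b=5); 5→6: 6^(6 + 1) + 2 = 279938; 279938−1 = 279937

ω^(ω + 1) + 2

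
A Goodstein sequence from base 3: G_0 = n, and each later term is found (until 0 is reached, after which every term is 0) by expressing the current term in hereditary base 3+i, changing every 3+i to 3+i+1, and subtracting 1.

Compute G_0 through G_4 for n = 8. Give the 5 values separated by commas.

G_0=8  [base 3] 2·3 + 2  →[3↦4]→  2·4 + 2 = 10  −1 ⇒ G_1=9
G_1=9  [base 4] 2·4 + 1  →[4↦5]→  2·5 + 1 = 11  −1 ⇒ G_2=10
G_2=10  [base 5] 2·5  →[5↦6]→  2·6 = 12  −1 ⇒ G_3=11
G_3=11  [base 6] 6 + 5  →[6↦7]→  7 + 5 = 12  −1 ⇒ G_4=11

8, 9, 10, 11, 11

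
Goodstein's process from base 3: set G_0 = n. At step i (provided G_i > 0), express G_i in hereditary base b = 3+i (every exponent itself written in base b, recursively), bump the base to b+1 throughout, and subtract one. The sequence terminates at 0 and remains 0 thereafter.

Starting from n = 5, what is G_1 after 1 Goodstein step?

5

G_0=5  [base 3] 3 + 2  →[3↦4]→  4 + 2 = 6  −1 ⇒ G_1=5
G_1=5  [base 4] 4 + 1  →[4↦5]→  5 + 1 = 6  −1 ⇒ G_2=5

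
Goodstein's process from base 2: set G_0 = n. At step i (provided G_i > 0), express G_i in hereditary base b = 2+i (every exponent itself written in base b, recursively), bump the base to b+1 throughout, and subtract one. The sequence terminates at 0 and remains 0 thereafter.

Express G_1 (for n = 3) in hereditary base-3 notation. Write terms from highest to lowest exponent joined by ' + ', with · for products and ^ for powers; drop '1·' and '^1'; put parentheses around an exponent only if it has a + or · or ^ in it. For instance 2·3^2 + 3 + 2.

(0) 3|_2 = 2 + 1 ↦ 3 + 1|_3 = 4 ⇒ 3
(1) 3|_3 = 3 ↦ 4|_4 = 4 ⇒ 3

3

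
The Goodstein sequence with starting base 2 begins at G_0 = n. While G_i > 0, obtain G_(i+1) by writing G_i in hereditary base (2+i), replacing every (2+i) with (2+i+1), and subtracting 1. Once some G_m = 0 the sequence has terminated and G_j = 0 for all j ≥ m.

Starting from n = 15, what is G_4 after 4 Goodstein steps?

15 —HB2→ 2^(2 + 1) + 2^2 + 2 + 1 —bump→ 3^(3 + 1) + 3^3 + 3 + 1 = 112 —(−1)→ 111
111 —HB3→ 3^(3 + 1) + 3^3 + 3 —bump→ 4^(4 + 1) + 4^4 + 4 = 1284 —(−1)→ 1283
1283 —HB4→ 4^(4 + 1) + 4^4 + 3 —bump→ 5^(5 + 1) + 5^5 + 3 = 18753 —(−1)→ 18752
18752 —HB5→ 5^(5 + 1) + 5^5 + 2 —bump→ 6^(6 + 1) + 6^6 + 2 = 326594 —(−1)→ 326593
326593 —HB6→ 6^(6 + 1) + 6^6 + 1 —bump→ 7^(7 + 1) + 7^7 + 1 = 6588345 —(−1)→ 6588344

326593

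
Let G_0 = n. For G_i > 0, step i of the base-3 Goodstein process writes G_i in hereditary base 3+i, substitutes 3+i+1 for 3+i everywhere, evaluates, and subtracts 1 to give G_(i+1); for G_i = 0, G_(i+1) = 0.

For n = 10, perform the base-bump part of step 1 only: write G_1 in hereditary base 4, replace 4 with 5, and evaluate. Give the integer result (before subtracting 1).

25

i=0: 10 = 3^2 + 1 (b=3); 3→4: 4^2 + 1 = 17; 17−1 = 16
i=1: 16 = 4^2 (b=4); 4→5: 5^2 = 25; 25−1 = 24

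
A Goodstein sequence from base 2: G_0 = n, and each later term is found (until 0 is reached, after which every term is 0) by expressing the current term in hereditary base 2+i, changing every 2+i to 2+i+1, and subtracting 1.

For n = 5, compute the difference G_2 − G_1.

228

[0] 5 ≡ 2^2 + 1 (base 2). Lift 3: 28. −1: 27.
[1] 27 ≡ 3^3 (base 3). Lift 4: 256. −1: 255.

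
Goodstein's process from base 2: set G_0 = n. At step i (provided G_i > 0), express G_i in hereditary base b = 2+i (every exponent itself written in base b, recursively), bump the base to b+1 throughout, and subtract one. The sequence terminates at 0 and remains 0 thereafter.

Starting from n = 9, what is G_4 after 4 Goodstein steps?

G_0=9  [base 2] 2^(2 + 1) + 1  →[2↦3]→  3^(3 + 1) + 1 = 82  −1 ⇒ G_1=81
G_1=81  [base 3] 3^(3 + 1)  →[3↦4]→  4^(4 + 1) = 1024  −1 ⇒ G_2=1023
G_2=1023  [base 4] 3·4^4 + 3·4^3 + 3·4^2 + 3·4 + 3  →[4↦5]→  3·5^5 + 3·5^3 + 3·5^2 + 3·5 + 3 = 9843  −1 ⇒ G_3=9842
G_3=9842  [base 5] 3·5^5 + 3·5^3 + 3·5^2 + 3·5 + 2  →[5↦6]→  3·6^6 + 3·6^3 + 3·6^2 + 3·6 + 2 = 140744  −1 ⇒ G_4=140743
G_4=140743  [base 6] 3·6^6 + 3·6^3 + 3·6^2 + 3·6 + 1  →[6↦7]→  3·7^7 + 3·7^3 + 3·7^2 + 3·7 + 1 = 2471827  −1 ⇒ G_5=2471826

140743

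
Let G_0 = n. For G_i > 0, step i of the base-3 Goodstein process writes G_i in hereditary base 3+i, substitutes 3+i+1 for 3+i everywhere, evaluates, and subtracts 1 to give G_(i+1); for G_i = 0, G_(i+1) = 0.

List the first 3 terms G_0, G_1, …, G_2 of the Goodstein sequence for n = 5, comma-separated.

5, 5, 5

step 0: 5 = 3 + 2; sub 4 for 3: 4 + 2; = 6; G_1 = 6−1 = 5
step 1: 5 = 4 + 1; sub 5 for 4: 5 + 1; = 6; G_2 = 6−1 = 5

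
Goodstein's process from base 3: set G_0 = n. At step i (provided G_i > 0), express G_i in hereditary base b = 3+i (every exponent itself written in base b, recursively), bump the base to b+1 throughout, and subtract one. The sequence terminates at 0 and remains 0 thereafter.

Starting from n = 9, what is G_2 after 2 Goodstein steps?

G_0=9  [base 3] 3^2  →[3↦4]→  4^2 = 16  −1 ⇒ G_1=15
G_1=15  [base 4] 3·4 + 3  →[4↦5]→  3·5 + 3 = 18  −1 ⇒ G_2=17
G_2=17  [base 5] 3·5 + 2  →[5↦6]→  3·6 + 2 = 20  −1 ⇒ G_3=19

17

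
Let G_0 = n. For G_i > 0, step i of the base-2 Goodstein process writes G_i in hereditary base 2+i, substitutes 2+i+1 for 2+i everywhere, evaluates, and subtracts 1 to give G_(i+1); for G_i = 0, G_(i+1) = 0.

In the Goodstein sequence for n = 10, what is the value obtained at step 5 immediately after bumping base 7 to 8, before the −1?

84073324

i=0: 10 = 2^(2 + 1) + 2 (b=2); 2→3: 3^(3 + 1) + 3 = 84; 84−1 = 83
i=1: 83 = 3^(3 + 1) + 2 (b=3); 3→4: 4^(4 + 1) + 2 = 1026; 1026−1 = 1025
i=2: 1025 = 4^(4 + 1) + 1 (b=4); 4→5: 5^(5 + 1) + 1 = 15626; 15626−1 = 15625
i=3: 15625 = 5^(5 + 1) (b=5); 5→6: 6^(6 + 1) = 279936; 279936−1 = 279935
i=4: 279935 = 5·6^6 + 5·6^5 + 5·6^4 + 5·6^3 + 5·6^2 + 5·6 + 5 (b=6); 6→7: 5·7^7 + 5·7^5 + 5·7^4 + 5·7^3 + 5·7^2 + 5·7 + 5 = 4215755; 4215755−1 = 4215754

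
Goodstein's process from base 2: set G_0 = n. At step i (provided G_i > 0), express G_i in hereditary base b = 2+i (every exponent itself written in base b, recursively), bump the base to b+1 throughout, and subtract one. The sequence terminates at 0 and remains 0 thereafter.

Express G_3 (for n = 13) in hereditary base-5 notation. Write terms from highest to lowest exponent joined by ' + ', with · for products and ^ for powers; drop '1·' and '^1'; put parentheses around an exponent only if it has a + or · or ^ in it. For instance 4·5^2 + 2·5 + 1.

5^(5 + 1) + 3·5^3 + 3·5^2 + 3·5 + 2

G_0 = 13. HB_2(13) = 2^(2 + 1) + 2^2 + 1. Bump = 109. G_1 = 108.
G_1 = 108. HB_3(108) = 3^(3 + 1) + 3^3. Bump = 1280. G_2 = 1279.
G_2 = 1279. HB_4(1279) = 4^(4 + 1) + 3·4^3 + 3·4^2 + 3·4 + 3. Bump = 16093. G_3 = 16092.
G_3 = 16092. HB_5(16092) = 5^(5 + 1) + 3·5^3 + 3·5^2 + 3·5 + 2. Bump = 280712. G_4 = 280711.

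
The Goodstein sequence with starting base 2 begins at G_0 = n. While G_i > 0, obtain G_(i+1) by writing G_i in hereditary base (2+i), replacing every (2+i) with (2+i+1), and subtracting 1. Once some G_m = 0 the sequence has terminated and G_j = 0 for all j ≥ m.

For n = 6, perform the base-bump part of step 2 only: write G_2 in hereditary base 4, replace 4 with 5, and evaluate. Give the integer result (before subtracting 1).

3126

i=0: 6 = 2^2 + 2 (b=2); 2→3: 3^3 + 3 = 30; 30−1 = 29
i=1: 29 = 3^3 + 2 (b=3); 3→4: 4^4 + 2 = 258; 258−1 = 257
i=2: 257 = 4^4 + 1 (b=4); 4→5: 5^5 + 1 = 3126; 3126−1 = 3125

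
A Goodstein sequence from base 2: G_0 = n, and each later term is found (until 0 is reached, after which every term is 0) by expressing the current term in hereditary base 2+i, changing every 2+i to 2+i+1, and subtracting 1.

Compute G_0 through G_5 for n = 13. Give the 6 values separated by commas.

step 0: 13 = 2^(2 + 1) + 2^2 + 1; sub 3 for 2: 3^(3 + 1) + 3^3 + 1; = 109; G_1 = 109−1 = 108
step 1: 108 = 3^(3 + 1) + 3^3; sub 4 for 3: 4^(4 + 1) + 4^4; = 1280; G_2 = 1280−1 = 1279
step 2: 1279 = 4^(4 + 1) + 3·4^3 + 3·4^2 + 3·4 + 3; sub 5 for 4: 5^(5 + 1) + 3·5^3 + 3·5^2 + 3·5 + 3; = 16093; G_3 = 16093−1 = 16092
step 3: 16092 = 5^(5 + 1) + 3·5^3 + 3·5^2 + 3·5 + 2; sub 6 for 5: 6^(6 + 1) + 3·6^3 + 3·6^2 + 3·6 + 2; = 280712; G_4 = 280712−1 = 280711
step 4: 280711 = 6^(6 + 1) + 3·6^3 + 3·6^2 + 3·6 + 1; sub 7 for 6: 7^(7 + 1) + 3·7^3 + 3·7^2 + 3·7 + 1; = 5765999; G_5 = 5765999−1 = 5765998

13, 108, 1279, 16092, 280711, 5765998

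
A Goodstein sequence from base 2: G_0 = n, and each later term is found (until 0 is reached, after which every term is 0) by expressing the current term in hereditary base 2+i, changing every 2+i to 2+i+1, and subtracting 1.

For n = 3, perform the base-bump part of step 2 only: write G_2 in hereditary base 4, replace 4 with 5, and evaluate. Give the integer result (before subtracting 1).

3

[0] 3 ≡ 2 + 1 (base 2). Lift 3: 4. −1: 3.
[1] 3 ≡ 3 (base 3). Lift 4: 4. −1: 3.
[2] 3 ≡ 3 (base 4). Lift 5: 3. −1: 2.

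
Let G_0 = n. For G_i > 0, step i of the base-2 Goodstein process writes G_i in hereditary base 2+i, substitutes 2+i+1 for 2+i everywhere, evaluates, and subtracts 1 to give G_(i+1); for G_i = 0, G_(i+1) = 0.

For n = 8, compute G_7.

774841151

base 2: 8 = 2^(2 + 1); at 3: 3^(3 + 1) = 81; next = 80
base 3: 80 = 2·3^3 + 2·3^2 + 2·3 + 2; at 4: 2·4^4 + 2·4^2 + 2·4 + 2 = 554; next = 553
base 4: 553 = 2·4^4 + 2·4^2 + 2·4 + 1; at 5: 2·5^5 + 2·5^2 + 2·5 + 1 = 6311; next = 6310
base 5: 6310 = 2·5^5 + 2·5^2 + 2·5; at 6: 2·6^6 + 2·6^2 + 2·6 = 93396; next = 93395
base 6: 93395 = 2·6^6 + 2·6^2 + 6 + 5; at 7: 2·7^7 + 2·7^2 + 7 + 5 = 1647196; next = 1647195
base 7: 1647195 = 2·7^7 + 2·7^2 + 7 + 4; at 8: 2·8^8 + 2·8^2 + 8 + 4 = 33554572; next = 33554571
base 8: 33554571 = 2·8^8 + 2·8^2 + 8 + 3; at 9: 2·9^9 + 2·9^2 + 9 + 3 = 774841152; next = 774841151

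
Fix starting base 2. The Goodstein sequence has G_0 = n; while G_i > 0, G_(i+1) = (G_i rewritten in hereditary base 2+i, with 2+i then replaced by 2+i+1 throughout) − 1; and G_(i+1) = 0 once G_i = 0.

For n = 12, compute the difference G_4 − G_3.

base 2: 12 = 2^(2 + 1) + 2^2; at 3: 3^(3 + 1) + 3^3 = 108; next = 107
base 3: 107 = 3^(3 + 1) + 2·3^2 + 2·3 + 2; at 4: 4^(4 + 1) + 2·4^2 + 2·4 + 2 = 1066; next = 1065
base 4: 1065 = 4^(4 + 1) + 2·4^2 + 2·4 + 1; at 5: 5^(5 + 1) + 2·5^2 + 2·5 + 1 = 15686; next = 15685
base 5: 15685 = 5^(5 + 1) + 2·5^2 + 2·5; at 6: 6^(6 + 1) + 2·6^2 + 2·6 = 280020; next = 280019

264334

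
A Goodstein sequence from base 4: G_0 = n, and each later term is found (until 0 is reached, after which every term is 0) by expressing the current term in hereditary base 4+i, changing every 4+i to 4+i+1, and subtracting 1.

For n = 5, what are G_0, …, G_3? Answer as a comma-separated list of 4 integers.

5, 5, 5, 4

5 —HB4→ 4 + 1 —bump→ 5 + 1 = 6 —(−1)→ 5
5 —HB5→ 5 —bump→ 6 = 6 —(−1)→ 5
5 —HB6→ 5 —bump→ 5 = 5 —(−1)→ 4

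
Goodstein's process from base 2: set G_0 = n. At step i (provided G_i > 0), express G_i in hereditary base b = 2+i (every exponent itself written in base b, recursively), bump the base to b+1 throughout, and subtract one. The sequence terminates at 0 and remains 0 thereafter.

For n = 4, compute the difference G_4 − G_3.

step 0: 4 = 2^2; sub 3 for 2: 3^3; = 27; G_1 = 27−1 = 26
step 1: 26 = 2·3^2 + 2·3 + 2; sub 4 for 3: 2·4^2 + 2·4 + 2; = 42; G_2 = 42−1 = 41
step 2: 41 = 2·4^2 + 2·4 + 1; sub 5 for 4: 2·5^2 + 2·5 + 1; = 61; G_3 = 61−1 = 60
step 3: 60 = 2·5^2 + 2·5; sub 6 for 5: 2·6^2 + 2·6; = 84; G_4 = 84−1 = 83

23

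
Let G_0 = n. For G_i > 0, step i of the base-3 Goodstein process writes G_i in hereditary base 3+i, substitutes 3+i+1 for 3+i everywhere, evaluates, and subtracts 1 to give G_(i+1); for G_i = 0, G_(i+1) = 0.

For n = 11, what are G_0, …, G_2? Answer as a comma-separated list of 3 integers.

11 —HB3→ 3^2 + 2 —bump→ 4^2 + 2 = 18 —(−1)→ 17
17 —HB4→ 4^2 + 1 —bump→ 5^2 + 1 = 26 —(−1)→ 25

11, 17, 25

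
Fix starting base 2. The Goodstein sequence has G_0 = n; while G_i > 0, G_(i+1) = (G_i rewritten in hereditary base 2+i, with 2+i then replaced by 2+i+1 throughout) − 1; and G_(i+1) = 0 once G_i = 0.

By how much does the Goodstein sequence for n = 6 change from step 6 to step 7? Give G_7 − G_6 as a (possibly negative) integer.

step 0: 6 = 2^2 + 2; sub 3 for 2: 3^3 + 3; = 30; G_1 = 30−1 = 29
step 1: 29 = 3^3 + 2; sub 4 for 3: 4^4 + 2; = 258; G_2 = 258−1 = 257
step 2: 257 = 4^4 + 1; sub 5 for 4: 5^5 + 1; = 3126; G_3 = 3126−1 = 3125
step 3: 3125 = 5^5; sub 6 for 5: 6^6; = 46656; G_4 = 46656−1 = 46655
step 4: 46655 = 5·6^5 + 5·6^4 + 5·6^3 + 5·6^2 + 5·6 + 5; sub 7 for 6: 5·7^5 + 5·7^4 + 5·7^3 + 5·7^2 + 5·7 + 5; = 98040; G_5 = 98040−1 = 98039
step 5: 98039 = 5·7^5 + 5·7^4 + 5·7^3 + 5·7^2 + 5·7 + 4; sub 8 for 7: 5·8^5 + 5·8^4 + 5·8^3 + 5·8^2 + 5·8 + 4; = 187244; G_6 = 187244−1 = 187243
step 6: 187243 = 5·8^5 + 5·8^4 + 5·8^3 + 5·8^2 + 5·8 + 3; sub 9 for 8: 5·9^5 + 5·9^4 + 5·9^3 + 5·9^2 + 5·9 + 3; = 332148; G_7 = 332148−1 = 332147

144904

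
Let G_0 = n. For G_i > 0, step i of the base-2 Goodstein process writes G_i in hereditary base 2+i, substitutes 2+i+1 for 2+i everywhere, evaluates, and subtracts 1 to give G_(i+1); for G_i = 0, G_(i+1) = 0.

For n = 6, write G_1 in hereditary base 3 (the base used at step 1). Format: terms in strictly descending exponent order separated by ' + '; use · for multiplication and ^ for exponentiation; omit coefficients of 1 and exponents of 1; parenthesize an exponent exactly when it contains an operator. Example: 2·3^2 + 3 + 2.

3^3 + 2

(0) 6|_2 = 2^2 + 2 ↦ 3^3 + 3|_3 = 30 ⇒ 29
(1) 29|_3 = 3^3 + 2 ↦ 4^4 + 2|_4 = 258 ⇒ 257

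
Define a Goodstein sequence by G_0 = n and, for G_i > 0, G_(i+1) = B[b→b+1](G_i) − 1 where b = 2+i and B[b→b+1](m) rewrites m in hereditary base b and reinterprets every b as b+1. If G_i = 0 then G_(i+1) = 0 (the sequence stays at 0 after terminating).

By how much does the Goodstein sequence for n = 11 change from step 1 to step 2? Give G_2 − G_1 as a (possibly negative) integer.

943

11 —HB2→ 2^(2 + 1) + 2 + 1 —bump→ 3^(3 + 1) + 3 + 1 = 85 —(−1)→ 84
84 —HB3→ 3^(3 + 1) + 3 —bump→ 4^(4 + 1) + 4 = 1028 —(−1)→ 1027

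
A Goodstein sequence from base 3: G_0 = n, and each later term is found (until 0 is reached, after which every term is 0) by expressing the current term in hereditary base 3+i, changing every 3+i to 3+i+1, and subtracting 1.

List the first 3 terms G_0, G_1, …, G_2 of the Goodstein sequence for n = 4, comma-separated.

4, 4, 4

i=0: 4 = 3 + 1 (b=3); 3→4: 4 + 1 = 5; 5−1 = 4
i=1: 4 = 4 (b=4); 4→5: 5 = 5; 5−1 = 4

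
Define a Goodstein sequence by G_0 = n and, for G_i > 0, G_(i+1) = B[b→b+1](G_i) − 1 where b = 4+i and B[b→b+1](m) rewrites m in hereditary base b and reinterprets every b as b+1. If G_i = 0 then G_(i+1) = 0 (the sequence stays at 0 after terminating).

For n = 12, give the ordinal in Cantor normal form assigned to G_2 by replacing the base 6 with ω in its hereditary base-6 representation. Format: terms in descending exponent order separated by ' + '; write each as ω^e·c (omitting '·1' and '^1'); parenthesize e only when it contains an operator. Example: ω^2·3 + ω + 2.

i=0: 12 = 3·4 (b=4); 4→5: 3·5 = 15; 15−1 = 14
i=1: 14 = 2·5 + 4 (b=5); 5→6: 2·6 + 4 = 16; 16−1 = 15
i=2: 15 = 2·6 + 3 (b=6); 6→7: 2·7 + 3 = 17; 17−1 = 16

ω·2 + 3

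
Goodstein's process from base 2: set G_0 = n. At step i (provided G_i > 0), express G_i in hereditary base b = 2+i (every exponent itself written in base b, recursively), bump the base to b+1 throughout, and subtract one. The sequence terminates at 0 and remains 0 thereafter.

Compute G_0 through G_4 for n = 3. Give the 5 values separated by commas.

3, 3, 3, 2, 1

[0] 3 ≡ 2 + 1 (base 2). Lift 3: 4. −1: 3.
[1] 3 ≡ 3 (base 3). Lift 4: 4. −1: 3.
[2] 3 ≡ 3 (base 4). Lift 5: 3. −1: 2.
[3] 2 ≡ 2 (base 5). Lift 6: 2. −1: 1.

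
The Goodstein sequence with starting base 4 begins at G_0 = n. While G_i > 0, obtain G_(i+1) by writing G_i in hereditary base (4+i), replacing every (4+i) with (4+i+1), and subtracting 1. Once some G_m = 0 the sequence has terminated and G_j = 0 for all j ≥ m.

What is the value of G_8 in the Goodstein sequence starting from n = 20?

115

i=0: 20 = 4^2 + 4 (b=4); 4→5: 5^2 + 5 = 30; 30−1 = 29
i=1: 29 = 5^2 + 4 (b=5); 5→6: 6^2 + 4 = 40; 40−1 = 39
i=2: 39 = 6^2 + 3 (b=6); 6→7: 7^2 + 3 = 52; 52−1 = 51
i=3: 51 = 7^2 + 2 (b=7); 7→8: 8^2 + 2 = 66; 66−1 = 65
i=4: 65 = 8^2 + 1 (b=8); 8→9: 9^2 + 1 = 82; 82−1 = 81
i=5: 81 = 9^2 (b=9); 9→10: 10^2 = 100; 100−1 = 99
i=6: 99 = 9·10 + 9 (b=10); 10→11: 9·11 + 9 = 108; 108−1 = 107
i=7: 107 = 9·11 + 8 (b=11); 11→12: 9·12 + 8 = 116; 116−1 = 115
i=8: 115 = 9·12 + 7 (b=12); 12→13: 9·13 + 7 = 124; 124−1 = 123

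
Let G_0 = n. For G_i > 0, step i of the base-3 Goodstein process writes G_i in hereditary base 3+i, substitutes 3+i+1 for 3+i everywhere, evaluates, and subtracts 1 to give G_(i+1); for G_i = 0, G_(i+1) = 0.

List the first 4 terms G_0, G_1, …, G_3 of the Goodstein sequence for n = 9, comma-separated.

9, 15, 17, 19

base 3: 9 = 3^2; at 4: 4^2 = 16; next = 15
base 4: 15 = 3·4 + 3; at 5: 3·5 + 3 = 18; next = 17
base 5: 17 = 3·5 + 2; at 6: 3·6 + 2 = 20; next = 19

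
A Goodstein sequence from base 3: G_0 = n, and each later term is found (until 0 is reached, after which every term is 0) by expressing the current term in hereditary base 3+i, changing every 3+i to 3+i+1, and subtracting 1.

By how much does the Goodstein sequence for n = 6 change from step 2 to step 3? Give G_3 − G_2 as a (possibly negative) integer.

G_0 = 6. HB_3(6) = 2·3. Bump = 8. G_1 = 7.
G_1 = 7. HB_4(7) = 4 + 3. Bump = 8. G_2 = 7.
G_2 = 7. HB_5(7) = 5 + 2. Bump = 8. G_3 = 7.

0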